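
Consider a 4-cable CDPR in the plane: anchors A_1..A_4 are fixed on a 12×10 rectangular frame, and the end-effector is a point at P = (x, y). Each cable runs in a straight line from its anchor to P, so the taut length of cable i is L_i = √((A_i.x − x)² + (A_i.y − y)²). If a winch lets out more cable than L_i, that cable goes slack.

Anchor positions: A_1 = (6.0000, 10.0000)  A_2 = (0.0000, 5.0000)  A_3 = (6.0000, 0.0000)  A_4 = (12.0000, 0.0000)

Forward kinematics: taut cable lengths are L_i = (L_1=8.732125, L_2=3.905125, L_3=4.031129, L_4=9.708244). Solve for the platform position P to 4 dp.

each cable: (A_i−P)·(A_i−P) = L_i²; let q_i = ‖A_i‖²−L_i²
q_1 = 36.0000+100.0000−76.2500 = 59.7500
row 1: 12.0000x + 10.0000y = 50.0000  (q_2=9.7500)
row 2: 0.0000x + 20.0000y = 40.0000  (q_3=19.7500)
row 3: -12.0000x + 20.0000y = 10.0000  (q_4=49.7500)
Cramer on rows 1–2 → x = 2.5000, y = 2.0000
check cable 4: ‖A_4−P‖² = 94.2500 ≈ L_4² = 94.2500 ✓

(2.5000, 2.0000)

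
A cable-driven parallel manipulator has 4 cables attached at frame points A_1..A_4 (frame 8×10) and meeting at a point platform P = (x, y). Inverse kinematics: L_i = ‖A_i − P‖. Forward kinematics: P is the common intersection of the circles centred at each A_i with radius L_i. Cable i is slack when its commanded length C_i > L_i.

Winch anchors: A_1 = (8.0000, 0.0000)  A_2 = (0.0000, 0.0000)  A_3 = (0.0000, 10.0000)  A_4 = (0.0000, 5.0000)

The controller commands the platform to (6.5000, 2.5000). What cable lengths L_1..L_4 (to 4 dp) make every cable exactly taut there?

(2.9155, 6.9642, 9.9247, 6.9642)

cable 1: Δx=1.5000, Δy=-2.5000; L_1 = √(Δx²+Δy²) = 2.9155
cable 2: Δx=-6.5000, Δy=-2.5000; L_2 = √(Δx²+Δy²) = 6.9642
cable 3: Δx=-6.5000, Δy=7.5000; L_3 = √(Δx²+Δy²) = 9.9247
cable 4: Δx=-6.5000, Δy=2.5000; L_4 = √(Δx²+Δy²) = 6.9642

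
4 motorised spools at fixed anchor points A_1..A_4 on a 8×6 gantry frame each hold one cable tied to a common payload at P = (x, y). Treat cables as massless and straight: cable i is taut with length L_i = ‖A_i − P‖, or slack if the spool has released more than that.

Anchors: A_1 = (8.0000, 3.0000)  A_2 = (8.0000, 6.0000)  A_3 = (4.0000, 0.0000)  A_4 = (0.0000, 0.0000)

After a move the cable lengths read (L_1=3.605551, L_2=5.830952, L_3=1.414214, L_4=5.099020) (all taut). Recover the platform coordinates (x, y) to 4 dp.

(5.0000, 1.0000)

each cable: (A_i−P)·(A_i−P) = L_i²; let c_i = ‖A_i‖²−L_i²
c_1 = 64.0000+9.0000−13.0000 = 60.0000
row 1: 0.0000x − 6.0000y = -6.0000  (c_2=66.0000)
row 2: 8.0000x + 6.0000y = 46.0000  (c_3=14.0000)
row 3: 16.0000x + 6.0000y = 86.0000  (c_4=-26.0000)
Cramer on rows 1–2 → x = 5.0000, y = 1.0000
check cable 4: ‖A_4−P‖² = 26.0000 ≈ L_4² = 26.0000 ✓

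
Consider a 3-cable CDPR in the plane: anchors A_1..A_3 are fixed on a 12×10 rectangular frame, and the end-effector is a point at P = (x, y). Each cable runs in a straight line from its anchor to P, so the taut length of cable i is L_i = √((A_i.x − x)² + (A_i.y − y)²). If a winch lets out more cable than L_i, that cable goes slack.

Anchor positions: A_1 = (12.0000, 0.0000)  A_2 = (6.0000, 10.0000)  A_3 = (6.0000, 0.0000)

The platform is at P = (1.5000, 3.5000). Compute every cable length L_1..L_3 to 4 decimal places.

cable 1: Δx=10.5000, Δy=-3.5000; L_1 = √(Δx²+Δy²) = 11.0680
cable 2: Δx=4.5000, Δy=6.5000; L_2 = √(Δx²+Δy²) = 7.9057
cable 3: Δx=4.5000, Δy=-3.5000; L_3 = √(Δx²+Δy²) = 5.7009

(11.0680, 7.9057, 5.7009)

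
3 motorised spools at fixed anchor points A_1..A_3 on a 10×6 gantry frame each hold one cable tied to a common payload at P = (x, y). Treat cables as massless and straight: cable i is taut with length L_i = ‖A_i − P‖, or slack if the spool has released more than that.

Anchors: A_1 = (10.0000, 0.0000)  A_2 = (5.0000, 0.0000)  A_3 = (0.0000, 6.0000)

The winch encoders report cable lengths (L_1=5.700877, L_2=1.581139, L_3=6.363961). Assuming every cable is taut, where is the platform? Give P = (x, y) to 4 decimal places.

(4.5000, 1.5000)

circle eqns → linear via eq_j − eq_1; set k_j = A_j·A_j − L_j²
k_1 = 100.0000+0.0000−32.5000 = 67.5000
10.0000·x + 0.0000·y = k_1−k_2 = 45.0000
20.0000·x − 12.0000·y = k_1−k_3 = 72.0000
solve first two rows → x=4.5000, y=1.5000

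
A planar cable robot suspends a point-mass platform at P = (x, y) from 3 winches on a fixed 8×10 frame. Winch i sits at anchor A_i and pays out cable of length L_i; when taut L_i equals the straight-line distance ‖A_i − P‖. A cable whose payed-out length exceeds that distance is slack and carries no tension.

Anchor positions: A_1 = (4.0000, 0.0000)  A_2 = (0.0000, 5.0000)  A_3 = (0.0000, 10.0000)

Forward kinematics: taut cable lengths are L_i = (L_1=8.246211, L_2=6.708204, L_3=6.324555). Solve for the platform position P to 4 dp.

circle eqns → linear via eq_j − eq_1; set k_j = A_j·A_j − L_j²
k_1 = 16.0000+0.0000−68.0000 = -52.0000
8.0000·x − 10.0000·y = k_1−k_2 = -32.0000
8.0000·x − 20.0000·y = k_1−k_3 = -112.0000
solve first two rows → x=6.0000, y=8.0000

(6.0000, 8.0000)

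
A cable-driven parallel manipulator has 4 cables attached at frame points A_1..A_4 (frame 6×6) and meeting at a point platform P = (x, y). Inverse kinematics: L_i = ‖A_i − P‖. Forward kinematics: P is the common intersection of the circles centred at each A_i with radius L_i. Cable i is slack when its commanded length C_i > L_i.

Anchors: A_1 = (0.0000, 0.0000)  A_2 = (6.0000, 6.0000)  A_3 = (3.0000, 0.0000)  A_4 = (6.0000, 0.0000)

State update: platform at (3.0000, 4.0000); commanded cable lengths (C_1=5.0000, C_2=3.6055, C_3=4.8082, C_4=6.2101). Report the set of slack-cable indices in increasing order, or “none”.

i=1: geometric 5.0000 vs commanded 5.0000 ⇒ taut
i=2: geometric 3.6056 vs commanded 3.6055 ⇒ taut
i=3: geometric 4.0000 vs commanded 4.8082 ⇒ slack
i=4: geometric 5.0000 vs commanded 6.2101 ⇒ slack

3, 4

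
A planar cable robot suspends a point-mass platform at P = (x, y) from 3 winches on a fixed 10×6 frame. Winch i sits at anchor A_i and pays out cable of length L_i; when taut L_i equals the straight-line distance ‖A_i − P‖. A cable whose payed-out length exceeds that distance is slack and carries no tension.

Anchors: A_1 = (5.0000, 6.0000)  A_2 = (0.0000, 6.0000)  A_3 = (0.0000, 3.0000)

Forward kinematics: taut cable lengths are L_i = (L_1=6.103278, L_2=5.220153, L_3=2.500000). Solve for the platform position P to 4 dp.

(1.5000, 1.0000)

expand ‖A_i−P‖²=L_i² and subtract eq 1 (c_i ≔ ‖A_i‖²−L_i²)
c_1 = 25.0000+36.0000−37.2500 = 23.7500
eq1−eq2 → [10.0000  0.0000]·P = 15.0000
eq1−eq3 → [10.0000  6.0000]·P = 21.0000
2×2 solve → P = (1.5000, 1.0000)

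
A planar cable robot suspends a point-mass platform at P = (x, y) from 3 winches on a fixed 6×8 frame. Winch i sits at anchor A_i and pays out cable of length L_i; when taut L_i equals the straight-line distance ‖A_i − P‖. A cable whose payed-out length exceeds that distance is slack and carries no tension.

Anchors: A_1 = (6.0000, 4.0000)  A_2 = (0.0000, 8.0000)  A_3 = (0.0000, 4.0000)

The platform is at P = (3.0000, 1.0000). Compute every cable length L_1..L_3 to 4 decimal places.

(4.2426, 7.6158, 4.2426)

L_1 = √((6.0000−3.0000)² + (4.0000−1.0000)²) = 4.2426
L_2 = √((0.0000−3.0000)² + (8.0000−1.0000)²) = 7.6158
L_3 = √((0.0000−3.0000)² + (4.0000−1.0000)²) = 4.2426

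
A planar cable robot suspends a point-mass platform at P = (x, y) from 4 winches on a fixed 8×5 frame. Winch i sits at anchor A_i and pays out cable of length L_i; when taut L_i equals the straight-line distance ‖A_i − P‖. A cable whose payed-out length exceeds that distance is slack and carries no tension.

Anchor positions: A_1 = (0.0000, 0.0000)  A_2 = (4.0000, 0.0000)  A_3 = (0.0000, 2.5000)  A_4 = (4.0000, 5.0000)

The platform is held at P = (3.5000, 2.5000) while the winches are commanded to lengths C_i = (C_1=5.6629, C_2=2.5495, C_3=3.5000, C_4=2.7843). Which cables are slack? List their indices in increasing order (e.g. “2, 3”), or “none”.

cable 1: √((-3.5000)²+(-2.5000)²)=4.3012, C_1=5.6629: slack
cable 2: √((0.5000)²+(-2.5000)²)=2.5495, C_2=2.5495: taut
cable 3: √((-3.5000)²+(0.0000)²)=3.5000, C_3=3.5000: taut
cable 4: √((0.5000)²+(2.5000)²)=2.5495, C_4=2.7843: slack

1, 4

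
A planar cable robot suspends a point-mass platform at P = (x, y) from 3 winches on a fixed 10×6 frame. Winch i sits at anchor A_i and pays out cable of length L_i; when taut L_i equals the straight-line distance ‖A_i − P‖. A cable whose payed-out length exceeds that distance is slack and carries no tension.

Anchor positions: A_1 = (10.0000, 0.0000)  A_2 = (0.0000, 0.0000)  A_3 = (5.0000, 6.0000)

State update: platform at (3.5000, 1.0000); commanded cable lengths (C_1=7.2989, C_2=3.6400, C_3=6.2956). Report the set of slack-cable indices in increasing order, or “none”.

cable 1: √((6.5000)²+(-1.0000)²)=6.5765, C_1=7.2989: slack
cable 2: √((-3.5000)²+(-1.0000)²)=3.6401, C_2=3.6400: taut
cable 3: √((1.5000)²+(5.0000)²)=5.2202, C_3=6.2956: slack

1, 3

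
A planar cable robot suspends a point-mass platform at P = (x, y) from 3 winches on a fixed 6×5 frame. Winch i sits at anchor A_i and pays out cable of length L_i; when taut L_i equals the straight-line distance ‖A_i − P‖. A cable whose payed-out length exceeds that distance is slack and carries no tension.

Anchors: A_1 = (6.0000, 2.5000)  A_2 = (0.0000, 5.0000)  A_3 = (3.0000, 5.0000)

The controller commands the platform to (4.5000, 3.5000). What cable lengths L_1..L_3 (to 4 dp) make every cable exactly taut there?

(1.8028, 4.7434, 2.1213)

L_1: Δ = A_1−P = (1.5000, -1.0000) → ‖Δ‖ = √3.2500 = 1.8028
L_2: Δ = A_2−P = (-4.5000, 1.5000) → ‖Δ‖ = √22.5000 = 4.7434
L_3: Δ = A_3−P = (-1.5000, 1.5000) → ‖Δ‖ = √4.5000 = 2.1213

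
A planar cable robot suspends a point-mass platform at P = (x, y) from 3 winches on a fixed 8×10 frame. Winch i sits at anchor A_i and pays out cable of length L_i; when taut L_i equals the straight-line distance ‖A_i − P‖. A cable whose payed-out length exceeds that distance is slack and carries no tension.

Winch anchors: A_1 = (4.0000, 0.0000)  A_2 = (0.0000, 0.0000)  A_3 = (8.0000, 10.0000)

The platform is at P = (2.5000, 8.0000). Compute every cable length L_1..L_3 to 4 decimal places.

L_1 = √((4.0000−2.5000)² + (0.0000−8.0000)²) = 8.1394
L_2 = √((0.0000−2.5000)² + (0.0000−8.0000)²) = 8.3815
L_3 = √((8.0000−2.5000)² + (10.0000−8.0000)²) = 5.8523

(8.1394, 8.3815, 5.8523)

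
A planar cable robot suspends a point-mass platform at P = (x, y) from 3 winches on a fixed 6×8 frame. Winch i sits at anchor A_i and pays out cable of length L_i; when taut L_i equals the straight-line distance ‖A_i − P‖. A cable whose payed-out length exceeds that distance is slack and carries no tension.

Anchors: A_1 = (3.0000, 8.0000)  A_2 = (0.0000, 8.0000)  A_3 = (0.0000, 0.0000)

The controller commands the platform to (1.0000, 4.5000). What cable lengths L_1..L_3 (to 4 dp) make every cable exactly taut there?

(4.0311, 3.6401, 4.6098)

cable 1: Δx=2.0000, Δy=3.5000; L_1 = √(Δx²+Δy²) = 4.0311
cable 2: Δx=-1.0000, Δy=3.5000; L_2 = √(Δx²+Δy²) = 3.6401
cable 3: Δx=-1.0000, Δy=-4.5000; L_3 = √(Δx²+Δy²) = 4.6098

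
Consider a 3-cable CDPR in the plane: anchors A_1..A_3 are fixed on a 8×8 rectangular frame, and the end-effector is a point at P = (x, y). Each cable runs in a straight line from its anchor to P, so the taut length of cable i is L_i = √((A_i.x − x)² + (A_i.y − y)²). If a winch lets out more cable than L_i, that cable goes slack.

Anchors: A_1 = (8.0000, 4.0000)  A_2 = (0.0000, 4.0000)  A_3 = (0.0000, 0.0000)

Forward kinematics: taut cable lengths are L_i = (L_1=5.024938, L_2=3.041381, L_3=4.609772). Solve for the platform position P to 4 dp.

circle eqns → linear via eq_j − eq_1; set c_j = A_j·A_j − L_j²
c_1 = 64.0000+16.0000−25.2500 = 54.7500
16.0000·x + 0.0000·y = c_1−c_2 = 48.0000
16.0000·x + 8.0000·y = c_1−c_3 = 76.0000
solve first two rows → x=3.0000, y=3.5000

(3.0000, 3.5000)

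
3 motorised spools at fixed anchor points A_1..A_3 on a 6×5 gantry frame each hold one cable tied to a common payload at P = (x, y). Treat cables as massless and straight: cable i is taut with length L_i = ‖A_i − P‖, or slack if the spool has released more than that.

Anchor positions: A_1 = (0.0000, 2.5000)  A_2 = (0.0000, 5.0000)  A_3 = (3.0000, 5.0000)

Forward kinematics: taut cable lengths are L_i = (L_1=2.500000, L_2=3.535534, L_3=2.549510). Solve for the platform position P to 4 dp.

(2.5000, 2.5000)

each cable: (A_i−P)·(A_i−P) = L_i²; let q_i = ‖A_i‖²−L_i²
q_1 = 0.0000+6.2500−6.2500 = 0.0000
row 1: 0.0000x − 5.0000y = -12.5000  (q_2=12.5000)
row 2: -6.0000x − 5.0000y = -27.5000  (q_3=27.5000)
Cramer on rows 1–2 → x = 2.5000, y = 2.5000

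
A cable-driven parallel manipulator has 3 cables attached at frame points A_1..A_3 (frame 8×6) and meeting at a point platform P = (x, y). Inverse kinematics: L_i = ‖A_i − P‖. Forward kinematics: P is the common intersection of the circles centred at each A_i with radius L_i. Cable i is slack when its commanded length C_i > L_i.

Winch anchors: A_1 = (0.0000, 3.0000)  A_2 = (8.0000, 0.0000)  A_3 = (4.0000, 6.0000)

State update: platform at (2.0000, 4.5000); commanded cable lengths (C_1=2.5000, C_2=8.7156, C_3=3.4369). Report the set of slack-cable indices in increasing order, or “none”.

cable 1: L_1 = ‖A_1−P‖ = 2.5000;  C_1 = 2.5000 → taut
cable 2: L_2 = ‖A_2−P‖ = 7.5000;  C_2 = 8.7156 → slack
cable 3: L_3 = ‖A_3−P‖ = 2.5000;  C_3 = 3.4369 → slack

2, 3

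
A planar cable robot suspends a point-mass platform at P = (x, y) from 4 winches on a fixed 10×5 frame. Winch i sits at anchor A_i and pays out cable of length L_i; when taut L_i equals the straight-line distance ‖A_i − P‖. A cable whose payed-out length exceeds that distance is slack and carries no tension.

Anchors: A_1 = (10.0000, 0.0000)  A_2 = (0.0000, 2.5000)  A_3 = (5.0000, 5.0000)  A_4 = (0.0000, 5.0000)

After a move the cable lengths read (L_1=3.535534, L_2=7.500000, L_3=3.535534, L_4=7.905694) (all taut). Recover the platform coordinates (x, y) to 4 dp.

(7.5000, 2.5000)

expand ‖A_i−P‖²=L_i² and subtract eq 1 (q_i ≔ ‖A_i‖²−L_i²)
q_1 = 100.0000+0.0000−12.5000 = 87.5000
eq1−eq2 → [20.0000  -5.0000]·P = 137.5000
eq1−eq3 → [10.0000  -10.0000]·P = 50.0000
eq1−eq4 → [20.0000  -10.0000]·P = 125.0000
2×2 solve → P = (7.5000, 2.5000)
check cable 4: ‖A_4−P‖² = 62.5000 ≈ L_4² = 62.5000 ✓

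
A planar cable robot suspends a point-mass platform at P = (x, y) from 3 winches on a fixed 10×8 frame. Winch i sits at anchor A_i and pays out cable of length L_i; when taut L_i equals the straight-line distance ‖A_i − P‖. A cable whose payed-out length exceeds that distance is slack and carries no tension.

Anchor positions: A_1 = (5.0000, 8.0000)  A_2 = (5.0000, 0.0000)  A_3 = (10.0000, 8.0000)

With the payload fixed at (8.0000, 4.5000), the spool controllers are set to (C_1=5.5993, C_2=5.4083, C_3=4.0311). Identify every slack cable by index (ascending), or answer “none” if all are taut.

1

cable 1: L_1 = ‖A_1−P‖ = 4.6098;  C_1 = 5.5993 → slack
cable 2: L_2 = ‖A_2−P‖ = 5.4083;  C_2 = 5.4083 → taut
cable 3: L_3 = ‖A_3−P‖ = 4.0311;  C_3 = 4.0311 → taut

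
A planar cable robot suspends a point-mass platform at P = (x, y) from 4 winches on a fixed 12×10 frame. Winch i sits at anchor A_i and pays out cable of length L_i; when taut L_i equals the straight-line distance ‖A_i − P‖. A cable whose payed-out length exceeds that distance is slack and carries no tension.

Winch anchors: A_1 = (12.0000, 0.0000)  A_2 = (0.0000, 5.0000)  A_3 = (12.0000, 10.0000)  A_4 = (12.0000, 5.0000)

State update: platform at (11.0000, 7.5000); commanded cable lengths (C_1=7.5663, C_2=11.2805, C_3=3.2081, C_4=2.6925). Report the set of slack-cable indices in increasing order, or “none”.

i=1: geometric 7.5664 vs commanded 7.5663 ⇒ taut
i=2: geometric 11.2805 vs commanded 11.2805 ⇒ taut
i=3: geometric 2.6926 vs commanded 3.2081 ⇒ slack
i=4: geometric 2.6926 vs commanded 2.6925 ⇒ taut

3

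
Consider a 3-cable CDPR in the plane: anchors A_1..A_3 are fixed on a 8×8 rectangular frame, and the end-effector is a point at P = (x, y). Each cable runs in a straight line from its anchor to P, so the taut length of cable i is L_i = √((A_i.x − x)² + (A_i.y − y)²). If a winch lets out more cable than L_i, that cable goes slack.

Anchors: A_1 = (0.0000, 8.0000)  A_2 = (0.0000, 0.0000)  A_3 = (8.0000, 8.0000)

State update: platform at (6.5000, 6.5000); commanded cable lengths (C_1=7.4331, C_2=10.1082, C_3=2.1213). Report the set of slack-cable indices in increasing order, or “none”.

i=1: geometric 6.6708 vs commanded 7.4331 ⇒ slack
i=2: geometric 9.1924 vs commanded 10.1082 ⇒ slack
i=3: geometric 2.1213 vs commanded 2.1213 ⇒ taut

1, 2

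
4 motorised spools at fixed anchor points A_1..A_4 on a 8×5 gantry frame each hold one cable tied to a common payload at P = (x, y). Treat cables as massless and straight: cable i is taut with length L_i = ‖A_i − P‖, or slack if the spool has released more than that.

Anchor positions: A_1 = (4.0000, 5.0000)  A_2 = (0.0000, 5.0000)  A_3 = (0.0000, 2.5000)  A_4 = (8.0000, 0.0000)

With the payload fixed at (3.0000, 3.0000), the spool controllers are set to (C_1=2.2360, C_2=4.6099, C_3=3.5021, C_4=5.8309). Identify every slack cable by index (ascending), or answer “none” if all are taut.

cable 1: √((1.0000)²+(2.0000)²)=2.2361, C_1=2.2360: taut
cable 2: √((-3.0000)²+(2.0000)²)=3.6056, C_2=4.6099: slack
cable 3: √((-3.0000)²+(-0.5000)²)=3.0414, C_3=3.5021: slack
cable 4: √((5.0000)²+(-3.0000)²)=5.8310, C_4=5.8309: taut

2, 3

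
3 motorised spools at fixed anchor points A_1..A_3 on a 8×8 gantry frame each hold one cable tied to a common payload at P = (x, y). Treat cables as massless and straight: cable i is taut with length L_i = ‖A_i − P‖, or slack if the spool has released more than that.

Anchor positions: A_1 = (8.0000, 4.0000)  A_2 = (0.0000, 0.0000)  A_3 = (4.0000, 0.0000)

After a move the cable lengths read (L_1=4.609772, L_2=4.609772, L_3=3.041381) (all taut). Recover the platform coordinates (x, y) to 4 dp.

(3.5000, 3.0000)

circle eqns → linear via eq_j − eq_1; set c_j = A_j·A_j − L_j²
c_1 = 64.0000+16.0000−21.2500 = 58.7500
16.0000·x + 8.0000·y = c_1−c_2 = 80.0000
8.0000·x + 8.0000·y = c_1−c_3 = 52.0000
solve first two rows → x=3.5000, y=3.0000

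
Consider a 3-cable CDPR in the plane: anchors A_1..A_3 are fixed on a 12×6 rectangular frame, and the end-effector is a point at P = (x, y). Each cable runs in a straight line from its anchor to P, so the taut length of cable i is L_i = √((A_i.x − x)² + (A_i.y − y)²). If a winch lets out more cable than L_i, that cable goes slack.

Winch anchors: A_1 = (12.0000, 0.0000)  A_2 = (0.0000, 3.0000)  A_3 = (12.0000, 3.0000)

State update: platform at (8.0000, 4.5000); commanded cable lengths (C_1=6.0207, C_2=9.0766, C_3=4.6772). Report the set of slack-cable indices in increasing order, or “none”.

i=1: geometric 6.0208 vs commanded 6.0207 ⇒ taut
i=2: geometric 8.1394 vs commanded 9.0766 ⇒ slack
i=3: geometric 4.2720 vs commanded 4.6772 ⇒ slack

2, 3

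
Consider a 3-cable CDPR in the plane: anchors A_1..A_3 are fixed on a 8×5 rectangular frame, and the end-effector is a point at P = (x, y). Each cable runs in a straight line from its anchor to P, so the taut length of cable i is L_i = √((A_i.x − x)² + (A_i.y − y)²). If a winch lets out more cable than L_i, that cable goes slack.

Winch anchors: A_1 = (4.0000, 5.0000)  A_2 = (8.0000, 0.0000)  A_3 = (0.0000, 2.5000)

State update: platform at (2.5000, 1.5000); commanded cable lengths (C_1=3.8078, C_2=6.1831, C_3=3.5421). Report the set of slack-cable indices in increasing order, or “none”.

2, 3

i=1: geometric 3.8079 vs commanded 3.8078 ⇒ taut
i=2: geometric 5.7009 vs commanded 6.1831 ⇒ slack
i=3: geometric 2.6926 vs commanded 3.5421 ⇒ slack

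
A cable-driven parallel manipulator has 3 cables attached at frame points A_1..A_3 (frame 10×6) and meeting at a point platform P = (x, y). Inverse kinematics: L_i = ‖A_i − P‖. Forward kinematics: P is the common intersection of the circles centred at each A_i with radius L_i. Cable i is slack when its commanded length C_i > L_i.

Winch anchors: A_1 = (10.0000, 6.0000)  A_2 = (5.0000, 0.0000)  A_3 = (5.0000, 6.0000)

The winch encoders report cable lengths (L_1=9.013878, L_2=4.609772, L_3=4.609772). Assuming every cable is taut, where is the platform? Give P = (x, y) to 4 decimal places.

(1.5000, 3.0000)

each cable: (A_i−P)·(A_i−P) = L_i²; let c_i = ‖A_i‖²−L_i²
c_1 = 100.0000+36.0000−81.2500 = 54.7500
row 1: 10.0000x + 12.0000y = 51.0000  (c_2=3.7500)
row 2: 10.0000x + 0.0000y = 15.0000  (c_3=39.7500)
Cramer on rows 1–2 → x = 1.5000, y = 3.0000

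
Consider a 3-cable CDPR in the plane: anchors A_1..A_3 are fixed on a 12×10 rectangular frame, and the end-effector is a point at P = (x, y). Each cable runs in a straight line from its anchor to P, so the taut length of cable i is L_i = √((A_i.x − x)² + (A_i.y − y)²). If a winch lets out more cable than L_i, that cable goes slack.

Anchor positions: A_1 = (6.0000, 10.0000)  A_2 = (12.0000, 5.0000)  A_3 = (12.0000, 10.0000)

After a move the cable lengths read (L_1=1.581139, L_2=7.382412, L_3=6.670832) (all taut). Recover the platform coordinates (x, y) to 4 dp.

circle eqns → linear via eq_j − eq_1; set k_j = A_j·A_j − L_j²
k_1 = 36.0000+100.0000−2.5000 = 133.5000
-12.0000·x + 10.0000·y = k_1−k_2 = 19.0000
-12.0000·x + 0.0000·y = k_1−k_3 = -66.0000
solve first two rows → x=5.5000, y=8.5000

(5.5000, 8.5000)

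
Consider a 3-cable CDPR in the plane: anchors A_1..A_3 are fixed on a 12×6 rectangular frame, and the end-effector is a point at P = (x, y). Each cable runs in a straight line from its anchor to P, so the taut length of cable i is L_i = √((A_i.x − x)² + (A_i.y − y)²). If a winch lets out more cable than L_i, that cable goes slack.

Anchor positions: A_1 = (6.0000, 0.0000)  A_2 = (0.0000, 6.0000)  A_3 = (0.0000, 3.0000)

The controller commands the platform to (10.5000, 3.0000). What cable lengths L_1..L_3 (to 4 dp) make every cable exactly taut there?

(5.4083, 10.9202, 10.5000)

L_1 = √((6.0000−10.5000)² + (0.0000−3.0000)²) = 5.4083
L_2 = √((0.0000−10.5000)² + (6.0000−3.0000)²) = 10.9202
L_3 = √((0.0000−10.5000)² + (3.0000−3.0000)²) = 10.5000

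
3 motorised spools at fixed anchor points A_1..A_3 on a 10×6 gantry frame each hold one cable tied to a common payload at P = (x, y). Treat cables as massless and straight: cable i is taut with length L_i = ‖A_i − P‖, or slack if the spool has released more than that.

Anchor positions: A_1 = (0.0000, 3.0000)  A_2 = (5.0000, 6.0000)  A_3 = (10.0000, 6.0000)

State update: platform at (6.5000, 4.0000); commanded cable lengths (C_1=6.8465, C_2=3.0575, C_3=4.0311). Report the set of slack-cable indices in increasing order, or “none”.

cable 1: √((-6.5000)²+(-1.0000)²)=6.5765, C_1=6.8465: slack
cable 2: √((-1.5000)²+(2.0000)²)=2.5000, C_2=3.0575: slack
cable 3: √((3.5000)²+(2.0000)²)=4.0311, C_3=4.0311: taut

1, 2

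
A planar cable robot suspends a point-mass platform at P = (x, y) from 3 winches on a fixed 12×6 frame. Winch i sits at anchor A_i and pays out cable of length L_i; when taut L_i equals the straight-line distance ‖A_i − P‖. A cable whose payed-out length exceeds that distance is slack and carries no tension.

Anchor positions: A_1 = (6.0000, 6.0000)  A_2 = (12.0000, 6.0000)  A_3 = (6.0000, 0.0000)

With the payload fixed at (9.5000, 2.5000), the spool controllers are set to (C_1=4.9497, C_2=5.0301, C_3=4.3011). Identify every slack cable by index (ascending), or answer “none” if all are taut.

cable 1: L_1 = ‖A_1−P‖ = 4.9497;  C_1 = 4.9497 → taut
cable 2: L_2 = ‖A_2−P‖ = 4.3012;  C_2 = 5.0301 → slack
cable 3: L_3 = ‖A_3−P‖ = 4.3012;  C_3 = 4.3011 → taut

2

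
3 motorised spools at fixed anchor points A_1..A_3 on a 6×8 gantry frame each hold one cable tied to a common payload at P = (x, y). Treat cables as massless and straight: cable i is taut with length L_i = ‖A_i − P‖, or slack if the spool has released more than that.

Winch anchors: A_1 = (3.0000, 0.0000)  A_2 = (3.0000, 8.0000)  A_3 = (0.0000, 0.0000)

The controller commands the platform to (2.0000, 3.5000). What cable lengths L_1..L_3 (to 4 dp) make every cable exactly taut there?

(3.6401, 4.6098, 4.0311)

L_1 = √((3.0000−2.0000)² + (0.0000−3.5000)²) = 3.6401
L_2 = √((3.0000−2.0000)² + (8.0000−3.5000)²) = 4.6098
L_3 = √((0.0000−2.0000)² + (0.0000−3.5000)²) = 4.0311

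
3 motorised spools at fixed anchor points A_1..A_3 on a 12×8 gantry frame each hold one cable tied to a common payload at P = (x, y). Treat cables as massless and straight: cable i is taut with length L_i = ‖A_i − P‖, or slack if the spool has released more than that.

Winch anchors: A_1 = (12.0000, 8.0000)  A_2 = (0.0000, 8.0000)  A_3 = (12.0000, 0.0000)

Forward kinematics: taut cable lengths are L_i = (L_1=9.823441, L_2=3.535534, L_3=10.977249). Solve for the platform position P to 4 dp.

circle eqns → linear via eq_j − eq_1; set k_j = A_j·A_j − L_j²
k_1 = 144.0000+64.0000−96.5000 = 111.5000
24.0000·x + 0.0000·y = k_1−k_2 = 60.0000
0.0000·x + 16.0000·y = k_1−k_3 = 88.0000
solve first two rows → x=2.5000, y=5.5000

(2.5000, 5.5000)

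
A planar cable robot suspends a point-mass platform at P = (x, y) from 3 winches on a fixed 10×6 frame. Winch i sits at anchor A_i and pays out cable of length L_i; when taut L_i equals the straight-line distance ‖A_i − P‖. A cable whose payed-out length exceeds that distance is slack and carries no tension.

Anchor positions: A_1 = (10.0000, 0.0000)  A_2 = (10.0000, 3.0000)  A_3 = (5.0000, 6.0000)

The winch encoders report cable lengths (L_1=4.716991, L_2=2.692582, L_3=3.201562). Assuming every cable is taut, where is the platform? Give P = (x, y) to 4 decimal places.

circle eqns → linear via eq_j − eq_1; set c_j = A_j·A_j − L_j²
c_1 = 100.0000+0.0000−22.2500 = 77.7500
0.0000·x − 6.0000·y = c_1−c_2 = -24.0000
10.0000·x − 12.0000·y = c_1−c_3 = 27.0000
solve first two rows → x=7.5000, y=4.0000

(7.5000, 4.0000)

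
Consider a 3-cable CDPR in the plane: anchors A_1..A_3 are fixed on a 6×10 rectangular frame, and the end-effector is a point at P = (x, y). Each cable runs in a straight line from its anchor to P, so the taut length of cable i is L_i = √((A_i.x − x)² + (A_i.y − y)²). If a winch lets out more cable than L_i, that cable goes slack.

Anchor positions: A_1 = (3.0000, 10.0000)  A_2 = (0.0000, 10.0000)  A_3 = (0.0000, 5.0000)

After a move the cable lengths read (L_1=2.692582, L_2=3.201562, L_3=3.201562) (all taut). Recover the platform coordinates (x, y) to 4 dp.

(2.0000, 7.5000)

each cable: (A_i−P)·(A_i−P) = L_i²; let c_i = ‖A_i‖²−L_i²
c_1 = 9.0000+100.0000−7.2500 = 101.7500
row 1: 6.0000x + 0.0000y = 12.0000  (c_2=89.7500)
row 2: 6.0000x + 10.0000y = 87.0000  (c_3=14.7500)
Cramer on rows 1–2 → x = 2.0000, y = 7.5000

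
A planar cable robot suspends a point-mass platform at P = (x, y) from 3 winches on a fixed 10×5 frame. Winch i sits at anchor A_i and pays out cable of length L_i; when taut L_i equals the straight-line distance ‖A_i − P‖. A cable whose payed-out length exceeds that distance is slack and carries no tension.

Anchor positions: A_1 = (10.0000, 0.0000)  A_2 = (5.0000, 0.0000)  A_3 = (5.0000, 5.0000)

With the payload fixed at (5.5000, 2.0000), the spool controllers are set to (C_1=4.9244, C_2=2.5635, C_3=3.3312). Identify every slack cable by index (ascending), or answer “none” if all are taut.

i=1: geometric 4.9244 vs commanded 4.9244 ⇒ taut
i=2: geometric 2.0616 vs commanded 2.5635 ⇒ slack
i=3: geometric 3.0414 vs commanded 3.3312 ⇒ slack

2, 3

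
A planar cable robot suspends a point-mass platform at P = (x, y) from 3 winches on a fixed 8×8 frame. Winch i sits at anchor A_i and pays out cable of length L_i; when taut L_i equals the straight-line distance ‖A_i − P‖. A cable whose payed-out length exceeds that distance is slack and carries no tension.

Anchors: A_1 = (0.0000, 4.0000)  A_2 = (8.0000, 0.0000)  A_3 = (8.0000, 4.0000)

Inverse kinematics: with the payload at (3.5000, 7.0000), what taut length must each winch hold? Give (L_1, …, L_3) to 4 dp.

(4.6098, 8.3217, 5.4083)

L_1: Δ = A_1−P = (-3.5000, -3.0000) → ‖Δ‖ = √21.2500 = 4.6098
L_2: Δ = A_2−P = (4.5000, -7.0000) → ‖Δ‖ = √69.2500 = 8.3217
L_3: Δ = A_3−P = (4.5000, -3.0000) → ‖Δ‖ = √29.2500 = 5.4083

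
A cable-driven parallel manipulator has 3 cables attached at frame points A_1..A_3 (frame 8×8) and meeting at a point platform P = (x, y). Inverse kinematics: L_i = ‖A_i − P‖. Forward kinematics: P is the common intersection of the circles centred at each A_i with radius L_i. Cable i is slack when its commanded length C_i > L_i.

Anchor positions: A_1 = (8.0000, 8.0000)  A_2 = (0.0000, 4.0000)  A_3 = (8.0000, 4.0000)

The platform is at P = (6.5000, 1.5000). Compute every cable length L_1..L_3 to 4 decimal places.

L_1: Δ = A_1−P = (1.5000, 6.5000) → ‖Δ‖ = √44.5000 = 6.6708
L_2: Δ = A_2−P = (-6.5000, 2.5000) → ‖Δ‖ = √48.5000 = 6.9642
L_3: Δ = A_3−P = (1.5000, 2.5000) → ‖Δ‖ = √8.5000 = 2.9155

(6.6708, 6.9642, 2.9155)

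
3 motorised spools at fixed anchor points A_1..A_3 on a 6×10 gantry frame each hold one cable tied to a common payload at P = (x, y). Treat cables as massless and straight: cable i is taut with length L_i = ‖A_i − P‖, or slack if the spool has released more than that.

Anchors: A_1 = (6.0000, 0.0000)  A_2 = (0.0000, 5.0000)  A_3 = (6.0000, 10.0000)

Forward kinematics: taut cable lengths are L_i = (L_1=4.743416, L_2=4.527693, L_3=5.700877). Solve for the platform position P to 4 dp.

(4.5000, 4.5000)

expand ‖A_i−P‖²=L_i² and subtract eq 1 (c_i ≔ ‖A_i‖²−L_i²)
c_1 = 36.0000+0.0000−22.5000 = 13.5000
eq1−eq2 → [12.0000  -10.0000]·P = 9.0000
eq1−eq3 → [0.0000  -20.0000]·P = -90.0000
2×2 solve → P = (4.5000, 4.5000)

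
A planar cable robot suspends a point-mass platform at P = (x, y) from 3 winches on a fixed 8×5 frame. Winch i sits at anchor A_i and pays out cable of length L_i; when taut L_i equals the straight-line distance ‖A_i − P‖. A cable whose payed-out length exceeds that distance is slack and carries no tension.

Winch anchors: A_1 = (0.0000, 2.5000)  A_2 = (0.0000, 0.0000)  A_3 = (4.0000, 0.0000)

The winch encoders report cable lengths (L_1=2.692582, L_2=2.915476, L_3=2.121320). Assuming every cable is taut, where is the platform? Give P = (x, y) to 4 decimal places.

(2.5000, 1.5000)

each cable: (A_i−P)·(A_i−P) = L_i²; let k_i = ‖A_i‖²−L_i²
k_1 = 0.0000+6.2500−7.2500 = -1.0000
row 1: 0.0000x + 5.0000y = 7.5000  (k_2=-8.5000)
row 2: -8.0000x + 5.0000y = -12.5000  (k_3=11.5000)
Cramer on rows 1–2 → x = 2.5000, y = 1.5000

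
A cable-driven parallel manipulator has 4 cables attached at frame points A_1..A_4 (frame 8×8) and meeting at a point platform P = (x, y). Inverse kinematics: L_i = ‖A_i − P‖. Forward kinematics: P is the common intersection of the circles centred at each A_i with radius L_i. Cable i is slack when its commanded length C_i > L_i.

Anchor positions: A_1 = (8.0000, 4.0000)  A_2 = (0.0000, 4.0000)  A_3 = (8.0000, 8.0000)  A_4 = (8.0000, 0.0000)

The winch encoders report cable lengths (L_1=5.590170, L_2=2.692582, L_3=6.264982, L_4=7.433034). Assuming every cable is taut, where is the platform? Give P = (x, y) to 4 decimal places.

(2.5000, 5.0000)

circle eqns → linear via eq_j − eq_1; set c_j = A_j·A_j − L_j²
c_1 = 64.0000+16.0000−31.2500 = 48.7500
16.0000·x + 0.0000·y = c_1−c_2 = 40.0000
0.0000·x − 8.0000·y = c_1−c_3 = -40.0000
0.0000·x + 8.0000·y = c_1−c_4 = 40.0000
solve first two rows → x=2.5000, y=5.0000
check cable 4: ‖A_4−P‖² = 55.2500 ≈ L_4² = 55.2500 ✓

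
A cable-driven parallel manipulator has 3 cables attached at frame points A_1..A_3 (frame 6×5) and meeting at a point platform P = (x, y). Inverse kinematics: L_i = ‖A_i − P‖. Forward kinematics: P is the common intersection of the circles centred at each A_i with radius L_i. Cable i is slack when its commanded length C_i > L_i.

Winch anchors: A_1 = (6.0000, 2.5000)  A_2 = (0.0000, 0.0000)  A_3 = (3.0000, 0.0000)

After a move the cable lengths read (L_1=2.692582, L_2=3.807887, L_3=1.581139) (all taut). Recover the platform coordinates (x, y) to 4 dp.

each cable: (A_i−P)·(A_i−P) = L_i²; let q_i = ‖A_i‖²−L_i²
q_1 = 36.0000+6.2500−7.2500 = 35.0000
row 1: 12.0000x + 5.0000y = 49.5000  (q_2=-14.5000)
row 2: 6.0000x + 5.0000y = 28.5000  (q_3=6.5000)
Cramer on rows 1–2 → x = 3.5000, y = 1.5000

(3.5000, 1.5000)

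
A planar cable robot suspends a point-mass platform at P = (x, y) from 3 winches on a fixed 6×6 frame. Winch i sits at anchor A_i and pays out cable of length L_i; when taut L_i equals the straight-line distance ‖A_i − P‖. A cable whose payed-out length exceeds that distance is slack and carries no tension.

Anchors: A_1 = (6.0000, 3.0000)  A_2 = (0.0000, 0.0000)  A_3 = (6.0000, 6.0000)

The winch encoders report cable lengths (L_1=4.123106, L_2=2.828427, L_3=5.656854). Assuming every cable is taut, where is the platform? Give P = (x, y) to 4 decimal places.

(2.0000, 2.0000)

expand ‖A_i−P‖²=L_i² and subtract eq 1 (c_i ≔ ‖A_i‖²−L_i²)
c_1 = 36.0000+9.0000−17.0000 = 28.0000
eq1−eq2 → [12.0000  6.0000]·P = 36.0000
eq1−eq3 → [0.0000  -6.0000]·P = -12.0000
2×2 solve → P = (2.0000, 2.0000)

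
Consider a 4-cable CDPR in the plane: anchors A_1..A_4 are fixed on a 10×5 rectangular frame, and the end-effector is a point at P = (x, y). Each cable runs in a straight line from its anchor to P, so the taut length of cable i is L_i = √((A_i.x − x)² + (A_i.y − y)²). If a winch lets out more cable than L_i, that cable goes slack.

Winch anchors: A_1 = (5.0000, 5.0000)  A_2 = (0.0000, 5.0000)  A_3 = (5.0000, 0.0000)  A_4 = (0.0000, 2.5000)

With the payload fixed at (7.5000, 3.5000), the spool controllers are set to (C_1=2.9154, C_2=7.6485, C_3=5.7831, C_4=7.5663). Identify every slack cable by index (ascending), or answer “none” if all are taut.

3

i=1: geometric 2.9155 vs commanded 2.9154 ⇒ taut
i=2: geometric 7.6485 vs commanded 7.6485 ⇒ taut
i=3: geometric 4.3012 vs commanded 5.7831 ⇒ slack
i=4: geometric 7.5664 vs commanded 7.5663 ⇒ taut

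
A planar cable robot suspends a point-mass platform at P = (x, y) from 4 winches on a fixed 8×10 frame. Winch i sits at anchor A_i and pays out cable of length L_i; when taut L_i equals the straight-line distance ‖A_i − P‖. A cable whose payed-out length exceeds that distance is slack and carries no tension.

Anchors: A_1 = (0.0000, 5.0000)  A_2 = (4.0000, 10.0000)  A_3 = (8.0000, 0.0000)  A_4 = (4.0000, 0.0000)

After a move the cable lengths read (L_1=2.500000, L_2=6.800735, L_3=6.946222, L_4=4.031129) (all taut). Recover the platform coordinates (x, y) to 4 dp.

(2.0000, 3.5000)

circle eqns → linear via eq_j − eq_1; set q_j = A_j·A_j − L_j²
q_1 = 0.0000+25.0000−6.2500 = 18.7500
-8.0000·x − 10.0000·y = q_1−q_2 = -51.0000
-16.0000·x + 10.0000·y = q_1−q_3 = 3.0000
-8.0000·x + 10.0000·y = q_1−q_4 = 19.0000
solve first two rows → x=2.0000, y=3.5000
check cable 4: ‖A_4−P‖² = 16.2500 ≈ L_4² = 16.2500 ✓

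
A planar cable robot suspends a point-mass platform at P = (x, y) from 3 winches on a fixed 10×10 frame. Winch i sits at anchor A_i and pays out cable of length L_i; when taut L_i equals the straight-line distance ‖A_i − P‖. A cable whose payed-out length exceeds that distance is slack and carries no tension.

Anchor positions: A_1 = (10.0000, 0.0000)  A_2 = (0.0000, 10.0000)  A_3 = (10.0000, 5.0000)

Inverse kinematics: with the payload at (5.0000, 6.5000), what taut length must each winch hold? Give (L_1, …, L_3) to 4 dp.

L_1 = √((10.0000−5.0000)² + (0.0000−6.5000)²) = 8.2006
L_2 = √((0.0000−5.0000)² + (10.0000−6.5000)²) = 6.1033
L_3 = √((10.0000−5.0000)² + (5.0000−6.5000)²) = 5.2202

(8.2006, 6.1033, 5.2202)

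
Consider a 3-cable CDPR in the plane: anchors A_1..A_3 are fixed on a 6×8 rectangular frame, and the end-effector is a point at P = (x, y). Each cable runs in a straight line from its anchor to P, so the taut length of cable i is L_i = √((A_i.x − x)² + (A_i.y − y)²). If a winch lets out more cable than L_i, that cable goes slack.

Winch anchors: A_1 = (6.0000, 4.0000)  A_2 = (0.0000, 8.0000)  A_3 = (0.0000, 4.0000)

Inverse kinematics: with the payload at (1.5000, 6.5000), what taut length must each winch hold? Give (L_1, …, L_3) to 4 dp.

cable 1: Δx=4.5000, Δy=-2.5000; L_1 = √(Δx²+Δy²) = 5.1478
cable 2: Δx=-1.5000, Δy=1.5000; L_2 = √(Δx²+Δy²) = 2.1213
cable 3: Δx=-1.5000, Δy=-2.5000; L_3 = √(Δx²+Δy²) = 2.9155

(5.1478, 2.1213, 2.9155)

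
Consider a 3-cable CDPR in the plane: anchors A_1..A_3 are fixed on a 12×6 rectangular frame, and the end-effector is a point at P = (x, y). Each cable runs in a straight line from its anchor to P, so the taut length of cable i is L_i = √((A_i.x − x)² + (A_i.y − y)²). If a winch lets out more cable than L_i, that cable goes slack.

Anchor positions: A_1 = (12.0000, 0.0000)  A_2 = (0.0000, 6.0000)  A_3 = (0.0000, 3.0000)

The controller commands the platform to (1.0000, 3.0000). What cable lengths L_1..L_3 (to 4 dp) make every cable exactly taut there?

(11.4018, 3.1623, 1.0000)

L_1: Δ = A_1−P = (11.0000, -3.0000) → ‖Δ‖ = √130.0000 = 11.4018
L_2: Δ = A_2−P = (-1.0000, 3.0000) → ‖Δ‖ = √10.0000 = 3.1623
L_3: Δ = A_3−P = (-1.0000, 0.0000) → ‖Δ‖ = √1.0000 = 1.0000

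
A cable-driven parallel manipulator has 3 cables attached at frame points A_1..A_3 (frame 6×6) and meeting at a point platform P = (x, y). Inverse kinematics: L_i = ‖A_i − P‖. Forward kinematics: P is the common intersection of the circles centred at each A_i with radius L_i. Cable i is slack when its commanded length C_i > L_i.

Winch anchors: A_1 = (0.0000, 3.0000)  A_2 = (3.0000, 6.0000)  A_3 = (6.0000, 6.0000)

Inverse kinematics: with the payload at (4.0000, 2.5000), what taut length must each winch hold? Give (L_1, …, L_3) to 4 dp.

L_1: Δ = A_1−P = (-4.0000, 0.5000) → ‖Δ‖ = √16.2500 = 4.0311
L_2: Δ = A_2−P = (-1.0000, 3.5000) → ‖Δ‖ = √13.2500 = 3.6401
L_3: Δ = A_3−P = (2.0000, 3.5000) → ‖Δ‖ = √16.2500 = 4.0311

(4.0311, 3.6401, 4.0311)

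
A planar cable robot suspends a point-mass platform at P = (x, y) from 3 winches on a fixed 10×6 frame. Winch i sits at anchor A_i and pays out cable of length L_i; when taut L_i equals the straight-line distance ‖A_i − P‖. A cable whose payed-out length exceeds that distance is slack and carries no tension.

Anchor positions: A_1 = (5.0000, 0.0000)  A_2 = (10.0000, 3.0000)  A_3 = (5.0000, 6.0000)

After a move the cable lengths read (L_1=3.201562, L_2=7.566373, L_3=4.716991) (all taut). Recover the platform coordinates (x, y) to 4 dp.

expand ‖A_i−P‖²=L_i² and subtract eq 1 (k_i ≔ ‖A_i‖²−L_i²)
k_1 = 25.0000+0.0000−10.2500 = 14.7500
eq1−eq2 → [-10.0000  -6.0000]·P = -37.0000
eq1−eq3 → [0.0000  -12.0000]·P = -24.0000
2×2 solve → P = (2.5000, 2.0000)

(2.5000, 2.0000)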